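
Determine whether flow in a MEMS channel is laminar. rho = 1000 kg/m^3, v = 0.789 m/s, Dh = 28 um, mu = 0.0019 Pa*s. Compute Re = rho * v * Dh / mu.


Step 1: Convert Dh to meters: Dh = 28e-6 m
Step 2: Re = rho * v * Dh / mu
Re = 1000 * 0.789 * 28e-6 / 0.0019
Re = 11.627
Since Re = 11.627 is below ~2300, the flow is laminar.


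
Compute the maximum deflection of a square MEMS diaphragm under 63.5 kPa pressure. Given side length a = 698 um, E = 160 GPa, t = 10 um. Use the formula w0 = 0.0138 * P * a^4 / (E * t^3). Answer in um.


Step 1: Convert pressure to compatible units (E is in GPa, so P in GPa).
P = 63.5 kPa = 63.5e-6 GPa
Step 2: Compute numerator: 0.0138 * P * a^4.
a^4 = 698^4 = 237367737616
numerator = 0.0138 * 63.5e-6 * 237367737616 = 2.08e+05
Step 3: Compute denominator: E * t^3 = 160 * 10^3 = 160000
Step 4: w0 = numerator / denominator = 2.08e+05 / 160000 = 1.3 um


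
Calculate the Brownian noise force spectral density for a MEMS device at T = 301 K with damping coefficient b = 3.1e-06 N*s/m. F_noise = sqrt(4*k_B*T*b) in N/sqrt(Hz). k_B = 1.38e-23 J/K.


Step 1: Compute 4 * k_B * T * b
= 4 * 1.38e-23 * 301 * 3.1e-06
= 5.1507e-26 N^2/Hz
Step 2: F_noise = sqrt(5.1507e-26)
F_noise = 2.27e-13 N/sqrt(Hz)


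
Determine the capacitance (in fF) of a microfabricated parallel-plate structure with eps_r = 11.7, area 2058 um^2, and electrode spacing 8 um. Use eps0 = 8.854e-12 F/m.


Step 1: Convert area to m^2: A = 2058e-12 m^2
Step 2: Convert gap to m: d = 8e-6 m
Step 3: C = eps0 * eps_r * A / d
C = 8.854e-12 * 11.7 * 2058e-12 / 8e-6
Step 4: Convert to fF (multiply by 1e15).
C = 26.65 fF


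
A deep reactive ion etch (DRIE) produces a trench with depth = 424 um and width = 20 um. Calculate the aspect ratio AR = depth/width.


Step 1: AR = depth / width
Step 2: AR = 424 / 20
AR = 21.2


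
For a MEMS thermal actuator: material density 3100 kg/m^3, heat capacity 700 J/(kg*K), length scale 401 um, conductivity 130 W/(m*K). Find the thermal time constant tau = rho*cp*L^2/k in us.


Step 1: Convert L to m: L = 401e-6 m
Step 2: L^2 = (401e-6)^2 = 1.60801e-07 m^2
Step 3: tau = 3100 * 700 * 1.60801e-07 / 130 = 2.6841398e-03 s
Step 4: Convert to microseconds (multiply by 1e6).
tau = 2684.14 us


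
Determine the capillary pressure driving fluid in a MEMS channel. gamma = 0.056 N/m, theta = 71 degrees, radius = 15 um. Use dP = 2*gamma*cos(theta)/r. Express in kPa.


Step 1: cos(71 deg) = 0.3256
Step 2: Convert r to m: r = 15e-6 m
Step 3: dP = 2 * 0.056 * 0.3256 / 15e-6 = 2431.1 Pa
Step 4: Convert Pa to kPa (divide by 1000).
dP = 2.43 kPa


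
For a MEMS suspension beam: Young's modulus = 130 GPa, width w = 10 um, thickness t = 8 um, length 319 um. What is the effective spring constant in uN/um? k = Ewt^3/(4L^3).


Step 1: Convert E to consistent units (1 GPa = 1000 uN/um^2).
E = 130 GPa = 130000 uN/um^2
Step 2: Compute t^3 = 8^3 = 512
Step 3: Compute L^3 = 319^3 = 32461759
Step 4: k = 130000 * 10 * 512 / (4 * 32461759)
k = 5.126 uN/um


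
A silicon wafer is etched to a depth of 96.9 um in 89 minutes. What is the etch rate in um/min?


Step 1: Etch rate = depth / time
Step 2: rate = 96.9 / 89
rate = 1.089 um/min


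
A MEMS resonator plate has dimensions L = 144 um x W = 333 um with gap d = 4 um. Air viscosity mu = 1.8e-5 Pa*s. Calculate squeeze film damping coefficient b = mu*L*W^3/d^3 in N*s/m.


Step 1: Convert to SI.
L = 144e-6 m, W = 333e-6 m, d = 4e-6 m
Step 2: W^3 = (333e-6)^3 = 3.69e-11 m^3
Step 3: d^3 = (4e-6)^3 = 6.40e-17 m^3
Step 4: b = 1.8e-5 * 144e-6 * 3.69e-11 / 6.40e-17
b = 1.50e-03 N*s/m


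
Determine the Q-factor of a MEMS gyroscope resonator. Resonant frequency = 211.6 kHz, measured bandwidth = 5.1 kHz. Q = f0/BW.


Step 1: Q = f0 / bandwidth
Step 2: Q = 211.6 / 5.1
Q = 41.5


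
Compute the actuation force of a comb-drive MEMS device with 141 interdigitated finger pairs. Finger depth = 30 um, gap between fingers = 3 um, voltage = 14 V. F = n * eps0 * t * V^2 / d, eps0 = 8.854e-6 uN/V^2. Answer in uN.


Step 1: Parameters: n=141, eps0=8.854e-6 uN/V^2, t=30 um, V=14 V, d=3 um
Step 2: V^2 = 196
Step 3: F = 141 * 8.854e-6 * 30 * 196 / 3
F = 2.447 uN


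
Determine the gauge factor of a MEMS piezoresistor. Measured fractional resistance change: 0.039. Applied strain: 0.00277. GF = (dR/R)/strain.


Step 1: Identify values.
dR/R = 0.039, strain = 0.00277
Step 2: GF = (dR/R) / strain = 0.039 / 0.00277
GF = 14.1


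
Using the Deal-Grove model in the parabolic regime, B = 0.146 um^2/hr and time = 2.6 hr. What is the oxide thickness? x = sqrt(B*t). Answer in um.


Step 1: Compute B*t = 0.146 * 2.6 = 0.3796
Step 2: x = sqrt(0.3796)
x = 0.616 um


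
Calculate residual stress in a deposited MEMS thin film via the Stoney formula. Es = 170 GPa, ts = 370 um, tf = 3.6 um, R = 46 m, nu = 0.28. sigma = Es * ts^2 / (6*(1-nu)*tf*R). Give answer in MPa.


Step 1: Compute numerator: Es * ts^2 = 170 * 370^2 = 23273000 (GPa*um^2)
Step 2: Compute denominator (R in um): 6*(1-nu)*tf*R = 6*0.72*3.6*46e6 = 715392000.0 (um^2)
Step 3: sigma (GPa) = 23273000 / 715392000.0 = 3.2532e-02 GPa
Step 4: Convert to MPa (x1000): sigma = 32.5 MPa


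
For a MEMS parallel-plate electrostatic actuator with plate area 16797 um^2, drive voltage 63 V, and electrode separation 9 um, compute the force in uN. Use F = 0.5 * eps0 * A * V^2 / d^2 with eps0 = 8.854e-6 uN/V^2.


Step 1: Identify parameters.
eps0 = 8.854e-6 uN/V^2, A = 16797 um^2, V = 63 V, d = 9 um
Step 2: Compute V^2 = 63^2 = 3969
Step 3: Compute d^2 = 9^2 = 81
Step 4: F = 0.5 * 8.854e-6 * 16797 * 3969 / 81
F = 3.644 uN


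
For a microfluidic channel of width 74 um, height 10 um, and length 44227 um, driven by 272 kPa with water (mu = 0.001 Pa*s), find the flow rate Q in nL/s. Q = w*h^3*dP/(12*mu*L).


Step 1: Convert all dimensions to SI (meters).
w = 74e-6 m, h = 10e-6 m, L = 44227e-6 m, dP = 272e3 Pa
Step 2: Q = w * h^3 * dP / (12 * mu * L)
Q = 74e-6 * (10e-6)^3 * 272e3 / (12 * 0.001 * 44227e-6) = 3.792555e-11 m^3/s
Step 3: Convert Q from m^3/s to nL/s (1 m^3 = 1e12 nL, so multiply by 1e12).
Q = 37.926 nL/s


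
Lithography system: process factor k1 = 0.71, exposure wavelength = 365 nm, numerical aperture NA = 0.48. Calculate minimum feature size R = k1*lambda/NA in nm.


Step 1: Identify values: k1 = 0.71, lambda = 365 nm, NA = 0.48
Step 2: R = k1 * lambda / NA
R = 0.71 * 365 / 0.48
R = 539.9 nm


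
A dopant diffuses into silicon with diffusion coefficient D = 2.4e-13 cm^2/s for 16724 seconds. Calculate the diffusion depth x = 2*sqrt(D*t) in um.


Step 1: Compute D*t = 2.4e-13 * 16724 = 4.01376e-09 cm^2
Step 2: sqrt(D*t) = 6.33542e-05 cm
Step 3: x = 2 * 6.33542e-05 cm = 1.267084e-04 cm
Step 4: Convert to um (1 cm = 1e4 um): x = 1.267 um


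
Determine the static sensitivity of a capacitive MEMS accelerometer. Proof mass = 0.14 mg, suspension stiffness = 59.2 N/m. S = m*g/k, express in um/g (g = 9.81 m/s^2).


Step 1: Convert mass: m = 0.14 mg = 1.40e-07 kg
Step 2: S = m * g / k = 1.40e-07 * 9.81 / 59.2
Step 3: S = 2.32e-08 m/g
Step 4: Convert to um/g: S = 0.023 um/g


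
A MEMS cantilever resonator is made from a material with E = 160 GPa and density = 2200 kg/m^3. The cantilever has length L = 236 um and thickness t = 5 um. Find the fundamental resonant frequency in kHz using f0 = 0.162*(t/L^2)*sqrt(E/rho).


Step 1: Convert units to SI.
t_SI = 5e-6 m, L_SI = 236e-6 m
Step 2: Calculate sqrt(E/rho).
sqrt(160e9 / 2200) = 8528.03 m/s
Step 3: Compute f0.
f0 = 0.162 * 5e-6 / (236e-6)^2 * 8528.03 = 124025.1 Hz = 124.03 kHz


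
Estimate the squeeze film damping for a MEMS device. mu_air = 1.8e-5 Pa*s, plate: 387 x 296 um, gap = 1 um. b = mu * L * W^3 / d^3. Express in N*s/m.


Step 1: Convert to SI.
L = 387e-6 m, W = 296e-6 m, d = 1e-6 m
Step 2: W^3 = (296e-6)^3 = 2.59e-11 m^3
Step 3: d^3 = (1e-6)^3 = 1.00e-18 m^3
Step 4: b = 1.8e-5 * 387e-6 * 2.59e-11 / 1.00e-18
b = 1.81e-01 N*s/m


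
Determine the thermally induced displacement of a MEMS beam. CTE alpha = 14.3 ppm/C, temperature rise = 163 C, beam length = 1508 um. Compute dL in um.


Step 1: Convert CTE: alpha = 14.3 ppm/C = 14.3e-6 /C
Step 2: dL = 14.3e-6 * 163 * 1508
dL = 3.515 um


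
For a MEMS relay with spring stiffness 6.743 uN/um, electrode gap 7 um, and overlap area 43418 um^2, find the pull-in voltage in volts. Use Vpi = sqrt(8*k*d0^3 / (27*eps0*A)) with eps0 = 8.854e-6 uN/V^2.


Step 1: Compute numerator: 8 * k * d0^3 = 8 * 6.743 * 7^3 = 18502.792
Step 2: Compute denominator: 27 * eps0 * A = 27 * 8.854e-6 * 43418 = 10.37942
Step 3: Vpi = sqrt(18502.792 / 10.37942)
Vpi = 42.22 V


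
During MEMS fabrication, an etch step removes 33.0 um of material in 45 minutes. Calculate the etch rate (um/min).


Step 1: Etch rate = depth / time
Step 2: rate = 33.0 / 45
rate = 0.733 um/min


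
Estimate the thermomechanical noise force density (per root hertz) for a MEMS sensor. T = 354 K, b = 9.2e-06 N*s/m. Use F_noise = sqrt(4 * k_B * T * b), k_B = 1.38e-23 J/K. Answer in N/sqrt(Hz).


Step 1: Compute 4 * k_B * T * b
= 4 * 1.38e-23 * 354 * 9.2e-06
= 1.7978e-25 N^2/Hz
Step 2: F_noise = sqrt(1.7978e-25)
F_noise = 4.24e-13 N/sqrt(Hz)


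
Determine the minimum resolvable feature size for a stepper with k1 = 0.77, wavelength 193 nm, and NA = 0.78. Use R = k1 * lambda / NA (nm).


Step 1: Identify values: k1 = 0.77, lambda = 193 nm, NA = 0.78
Step 2: R = k1 * lambda / NA
R = 0.77 * 193 / 0.78
R = 190.5 nm


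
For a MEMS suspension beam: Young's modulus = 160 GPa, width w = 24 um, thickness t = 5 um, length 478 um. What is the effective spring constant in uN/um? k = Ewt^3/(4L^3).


Step 1: Convert E to consistent units (1 GPa = 1000 uN/um^2).
E = 160 GPa = 160000 uN/um^2
Step 2: Compute t^3 = 5^3 = 125
Step 3: Compute L^3 = 478^3 = 109215352
Step 4: k = 160000 * 24 * 125 / (4 * 109215352)
k = 1.0987 uN/um


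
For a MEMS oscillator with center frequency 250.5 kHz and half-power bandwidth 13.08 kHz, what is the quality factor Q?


Step 1: Q = f0 / bandwidth
Step 2: Q = 250.5 / 13.08
Q = 19.2


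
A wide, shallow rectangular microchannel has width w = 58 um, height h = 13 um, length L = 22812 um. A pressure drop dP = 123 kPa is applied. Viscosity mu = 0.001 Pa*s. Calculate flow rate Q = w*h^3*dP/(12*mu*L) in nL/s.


Step 1: Convert all dimensions to SI (meters).
w = 58e-6 m, h = 13e-6 m, L = 22812e-6 m, dP = 123e3 Pa
Step 2: Q = w * h^3 * dP / (12 * mu * L)
Q = 58e-6 * (13e-6)^3 * 123e3 / (12 * 0.001 * 22812e-6) = 5.725568e-11 m^3/s
Step 3: Convert Q from m^3/s to nL/s (1 m^3 = 1e12 nL, so multiply by 1e12).
Q = 57.256 nL/s


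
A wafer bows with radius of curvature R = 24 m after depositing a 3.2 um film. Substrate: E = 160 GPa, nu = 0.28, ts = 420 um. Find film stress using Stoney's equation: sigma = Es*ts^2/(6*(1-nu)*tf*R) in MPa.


Step 1: Compute numerator: Es * ts^2 = 160 * 420^2 = 28224000 (GPa*um^2)
Step 2: Compute denominator (R in um): 6*(1-nu)*tf*R = 6*0.72*3.2*24e6 = 331776000.0 (um^2)
Step 3: sigma (GPa) = 28224000 / 331776000.0 = 8.5069e-02 GPa
Step 4: Convert to MPa (x1000): sigma = 85.1 MPa


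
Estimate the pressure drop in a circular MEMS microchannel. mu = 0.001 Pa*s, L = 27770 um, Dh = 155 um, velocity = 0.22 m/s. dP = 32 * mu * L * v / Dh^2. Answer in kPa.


Step 1: Convert to SI: L = 27770e-6 m, Dh = 155e-6 m
Step 2: dP = 32 * 0.001 * 27770e-6 * 0.22 / (155e-6)^2
Step 3: dP = 8137.39 Pa
Step 4: Convert to kPa: dP = 8.14 kPa


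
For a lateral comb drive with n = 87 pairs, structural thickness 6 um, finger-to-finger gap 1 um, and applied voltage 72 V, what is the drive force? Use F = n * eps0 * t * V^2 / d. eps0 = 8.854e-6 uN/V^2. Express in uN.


Step 1: Parameters: n=87, eps0=8.854e-6 uN/V^2, t=6 um, V=72 V, d=1 um
Step 2: V^2 = 5184
Step 3: F = 87 * 8.854e-6 * 6 * 5184 / 1
F = 23.959 uN


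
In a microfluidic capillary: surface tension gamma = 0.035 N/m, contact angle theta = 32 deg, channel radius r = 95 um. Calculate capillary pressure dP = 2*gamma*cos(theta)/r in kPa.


Step 1: cos(32 deg) = 0.848
Step 2: Convert r to m: r = 95e-6 m
Step 3: dP = 2 * 0.035 * 0.848 / 95e-6 = 624.8 Pa
Step 4: Convert Pa to kPa (divide by 1000).
dP = 0.62 kPa


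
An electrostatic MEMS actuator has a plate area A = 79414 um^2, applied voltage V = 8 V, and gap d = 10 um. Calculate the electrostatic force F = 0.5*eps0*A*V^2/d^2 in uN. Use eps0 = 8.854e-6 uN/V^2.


Step 1: Identify parameters.
eps0 = 8.854e-6 uN/V^2, A = 79414 um^2, V = 8 V, d = 10 um
Step 2: Compute V^2 = 8^2 = 64
Step 3: Compute d^2 = 10^2 = 100
Step 4: F = 0.5 * 8.854e-6 * 79414 * 64 / 100
F = 0.225 uN


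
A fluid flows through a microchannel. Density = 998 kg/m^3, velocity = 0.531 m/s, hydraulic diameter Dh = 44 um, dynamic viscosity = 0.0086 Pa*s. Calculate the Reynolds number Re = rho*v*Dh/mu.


Step 1: Convert Dh to meters: Dh = 44e-6 m
Step 2: Re = rho * v * Dh / mu
Re = 998 * 0.531 * 44e-6 / 0.0086
Re = 2.711


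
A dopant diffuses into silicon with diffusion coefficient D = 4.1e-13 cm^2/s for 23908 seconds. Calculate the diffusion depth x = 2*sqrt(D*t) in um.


Step 1: Compute D*t = 4.1e-13 * 23908 = 9.80228e-09 cm^2
Step 2: sqrt(D*t) = 9.9006e-05 cm
Step 3: x = 2 * 9.9006e-05 cm = 1.98012e-04 cm
Step 4: Convert to um (1 cm = 1e4 um): x = 1.98 um


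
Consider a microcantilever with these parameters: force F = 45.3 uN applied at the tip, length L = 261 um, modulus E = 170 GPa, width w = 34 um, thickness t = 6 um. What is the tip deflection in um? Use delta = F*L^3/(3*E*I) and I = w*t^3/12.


Step 1: Calculate the second moment of area.
I = w * t^3 / 12 = 34 * 6^3 / 12 = 612.0 um^4
Step 2: Convert E to consistent units (1 GPa = 1000 uN/um^2).
E = 170 GPa = 170000 uN/um^2
Step 3: Calculate tip deflection.
delta = F * L^3 / (3 * E * I)
delta = 45.3 * 261^3 / (3 * 170000 * 612.0)
delta = 2.5805 um


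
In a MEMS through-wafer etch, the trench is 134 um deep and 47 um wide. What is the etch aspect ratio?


Step 1: AR = depth / width
Step 2: AR = 134 / 47
AR = 2.9


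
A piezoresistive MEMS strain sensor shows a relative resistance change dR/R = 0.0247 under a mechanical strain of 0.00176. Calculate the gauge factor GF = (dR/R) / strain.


Step 1: Identify values.
dR/R = 0.0247, strain = 0.00176
Step 2: GF = (dR/R) / strain = 0.0247 / 0.00176
GF = 14.0


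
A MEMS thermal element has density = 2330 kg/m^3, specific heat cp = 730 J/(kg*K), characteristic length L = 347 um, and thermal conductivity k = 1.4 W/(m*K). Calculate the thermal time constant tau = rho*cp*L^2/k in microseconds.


Step 1: Convert L to m: L = 347e-6 m
Step 2: L^2 = (347e-6)^2 = 1.20409e-07 m^2
Step 3: tau = 2330 * 730 * 1.20409e-07 / 1.4 = 1.4628833436e-01 s
Step 4: Convert to microseconds (multiply by 1e6).
tau = 146288.334 us


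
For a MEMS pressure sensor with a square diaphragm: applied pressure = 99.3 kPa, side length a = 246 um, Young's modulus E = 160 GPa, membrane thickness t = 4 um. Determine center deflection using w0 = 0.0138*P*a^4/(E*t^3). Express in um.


Step 1: Convert pressure to compatible units (E is in GPa, so P in GPa).
P = 99.3 kPa = 99.3e-6 GPa
Step 2: Compute numerator: 0.0138 * P * a^4.
a^4 = 246^4 = 3662186256
numerator = 0.0138 * 99.3e-6 * 3662186256 = 5.01844e+03
Step 3: Compute denominator: E * t^3 = 160 * 4^3 = 10240
Step 4: w0 = numerator / denominator = 5.01844e+03 / 10240 = 0.4901 um


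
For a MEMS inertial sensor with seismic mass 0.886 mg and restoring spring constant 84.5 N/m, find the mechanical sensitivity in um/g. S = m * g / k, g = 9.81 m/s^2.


Step 1: Convert mass: m = 0.886 mg = 8.86e-07 kg
Step 2: S = m * g / k = 8.86e-07 * 9.81 / 84.5
Step 3: S = 1.03e-07 m/g
Step 4: Convert to um/g: S = 0.103 um/g


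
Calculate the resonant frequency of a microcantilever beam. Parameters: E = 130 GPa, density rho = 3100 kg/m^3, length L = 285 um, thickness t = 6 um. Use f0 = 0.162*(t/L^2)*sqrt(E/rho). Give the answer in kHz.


Step 1: Convert units to SI.
t_SI = 6e-6 m, L_SI = 285e-6 m
Step 2: Calculate sqrt(E/rho).
sqrt(130e9 / 3100) = 6475.76 m/s
Step 3: Compute f0.
f0 = 0.162 * 6e-6 / (285e-6)^2 * 6475.76 = 77493.9 Hz = 77.49 kHz


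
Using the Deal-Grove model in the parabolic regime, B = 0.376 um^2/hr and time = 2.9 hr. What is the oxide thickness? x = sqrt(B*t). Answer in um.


Step 1: Compute B*t = 0.376 * 2.9 = 1.0904
Step 2: x = sqrt(1.0904)
x = 1.044 um


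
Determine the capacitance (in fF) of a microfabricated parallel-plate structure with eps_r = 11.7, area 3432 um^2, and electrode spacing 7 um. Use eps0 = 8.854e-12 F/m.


Step 1: Convert area to m^2: A = 3432e-12 m^2
Step 2: Convert gap to m: d = 7e-6 m
Step 3: C = eps0 * eps_r * A / d
C = 8.854e-12 * 11.7 * 3432e-12 / 7e-6
Step 4: Convert to fF (multiply by 1e15).
C = 50.79 fF


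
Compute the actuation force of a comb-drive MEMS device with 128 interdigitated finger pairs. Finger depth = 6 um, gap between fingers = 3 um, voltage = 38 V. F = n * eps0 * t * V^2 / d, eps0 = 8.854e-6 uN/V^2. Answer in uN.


Step 1: Parameters: n=128, eps0=8.854e-6 uN/V^2, t=6 um, V=38 V, d=3 um
Step 2: V^2 = 1444
Step 3: F = 128 * 8.854e-6 * 6 * 1444 / 3
F = 3.273 uN


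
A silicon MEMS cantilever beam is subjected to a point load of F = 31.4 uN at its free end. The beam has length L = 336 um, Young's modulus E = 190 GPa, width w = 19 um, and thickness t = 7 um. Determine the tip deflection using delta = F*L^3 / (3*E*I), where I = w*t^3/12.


Step 1: Calculate the second moment of area.
I = w * t^3 / 12 = 19 * 7^3 / 12 = 543.0833 um^4
Step 2: Convert E to consistent units (1 GPa = 1000 uN/um^2).
E = 190 GPa = 190000 uN/um^2
Step 3: Calculate tip deflection.
delta = F * L^3 / (3 * E * I)
delta = 31.4 * 336^3 / (3 * 190000 * 543.0833)
delta = 3.8477 um


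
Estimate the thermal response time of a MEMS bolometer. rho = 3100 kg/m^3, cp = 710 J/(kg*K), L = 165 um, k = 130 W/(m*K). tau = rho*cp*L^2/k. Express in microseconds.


Step 1: Convert L to m: L = 165e-6 m
Step 2: L^2 = (165e-6)^2 = 2.7225e-08 m^2
Step 3: tau = 3100 * 710 * 2.7225e-08 / 130 = 4.609402e-04 s
Step 4: Convert to microseconds (multiply by 1e6).
tau = 460.94 us


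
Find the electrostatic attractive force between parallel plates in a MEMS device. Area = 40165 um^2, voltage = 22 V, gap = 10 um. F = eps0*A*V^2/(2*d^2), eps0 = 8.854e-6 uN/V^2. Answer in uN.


Step 1: Identify parameters.
eps0 = 8.854e-6 uN/V^2, A = 40165 um^2, V = 22 V, d = 10 um
Step 2: Compute V^2 = 22^2 = 484
Step 3: Compute d^2 = 10^2 = 100
Step 4: F = 0.5 * 8.854e-6 * 40165 * 484 / 100
F = 0.861 uN


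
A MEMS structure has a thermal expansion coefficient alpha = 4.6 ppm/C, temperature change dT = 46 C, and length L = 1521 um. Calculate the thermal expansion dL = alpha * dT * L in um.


Step 1: Convert CTE: alpha = 4.6 ppm/C = 4.6e-6 /C
Step 2: dL = 4.6e-6 * 46 * 1521
dL = 0.3218 um


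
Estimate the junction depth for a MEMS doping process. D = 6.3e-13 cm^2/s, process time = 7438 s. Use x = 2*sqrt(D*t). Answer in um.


Step 1: Compute D*t = 6.3e-13 * 7438 = 4.68594e-09 cm^2
Step 2: sqrt(D*t) = 6.84539e-05 cm
Step 3: x = 2 * 6.84539e-05 cm = 1.369078e-04 cm
Step 4: Convert to um (1 cm = 1e4 um): x = 1.369 um


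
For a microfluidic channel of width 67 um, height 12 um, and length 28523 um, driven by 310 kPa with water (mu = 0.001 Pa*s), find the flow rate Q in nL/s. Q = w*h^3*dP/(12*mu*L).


Step 1: Convert all dimensions to SI (meters).
w = 67e-6 m, h = 12e-6 m, L = 28523e-6 m, dP = 310e3 Pa
Step 2: Q = w * h^3 * dP / (12 * mu * L)
Q = 67e-6 * (12e-6)^3 * 310e3 / (12 * 0.001 * 28523e-6) = 1.0485854e-10 m^3/s
Step 3: Convert Q from m^3/s to nL/s (1 m^3 = 1e12 nL, so multiply by 1e12).
Q = 104.859 nL/s


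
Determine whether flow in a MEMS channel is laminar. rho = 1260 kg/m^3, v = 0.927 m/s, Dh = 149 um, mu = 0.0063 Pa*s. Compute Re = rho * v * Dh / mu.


Step 1: Convert Dh to meters: Dh = 149e-6 m
Step 2: Re = rho * v * Dh / mu
Re = 1260 * 0.927 * 149e-6 / 0.0063
Re = 27.625
Since Re = 27.625 is below ~2300, the flow is laminar.


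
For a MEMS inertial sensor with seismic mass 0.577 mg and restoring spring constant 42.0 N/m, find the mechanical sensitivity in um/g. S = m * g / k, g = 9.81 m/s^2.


Step 1: Convert mass: m = 0.577 mg = 5.77e-07 kg
Step 2: S = m * g / k = 5.77e-07 * 9.81 / 42.0
Step 3: S = 1.35e-07 m/g
Step 4: Convert to um/g: S = 0.135 um/g


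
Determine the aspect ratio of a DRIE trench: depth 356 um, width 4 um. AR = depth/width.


Step 1: AR = depth / width
Step 2: AR = 356 / 4
AR = 89.0


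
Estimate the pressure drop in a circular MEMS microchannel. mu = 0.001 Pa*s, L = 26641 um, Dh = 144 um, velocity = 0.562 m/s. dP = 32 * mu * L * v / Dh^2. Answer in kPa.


Step 1: Convert to SI: L = 26641e-6 m, Dh = 144e-6 m
Step 2: dP = 32 * 0.001 * 26641e-6 * 0.562 / (144e-6)^2
Step 3: dP = 23105.31 Pa
Step 4: Convert to kPa: dP = 23.11 kPa


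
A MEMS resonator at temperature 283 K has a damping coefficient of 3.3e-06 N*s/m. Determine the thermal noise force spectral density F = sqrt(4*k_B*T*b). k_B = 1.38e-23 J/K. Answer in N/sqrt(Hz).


Step 1: Compute 4 * k_B * T * b
= 4 * 1.38e-23 * 283 * 3.3e-06
= 5.1551e-26 N^2/Hz
Step 2: F_noise = sqrt(5.1551e-26)
F_noise = 2.27e-13 N/sqrt(Hz)


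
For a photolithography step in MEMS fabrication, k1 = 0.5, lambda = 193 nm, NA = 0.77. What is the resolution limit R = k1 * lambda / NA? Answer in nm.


Step 1: Identify values: k1 = 0.5, lambda = 193 nm, NA = 0.77
Step 2: R = k1 * lambda / NA
R = 0.5 * 193 / 0.77
R = 125.3 nm


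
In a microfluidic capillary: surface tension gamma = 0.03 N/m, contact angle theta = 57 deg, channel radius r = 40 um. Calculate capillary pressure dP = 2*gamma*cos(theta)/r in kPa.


Step 1: cos(57 deg) = 0.5446
Step 2: Convert r to m: r = 40e-6 m
Step 3: dP = 2 * 0.03 * 0.5446 / 40e-6 = 816.9 Pa
Step 4: Convert Pa to kPa (divide by 1000).
dP = 0.82 kPa


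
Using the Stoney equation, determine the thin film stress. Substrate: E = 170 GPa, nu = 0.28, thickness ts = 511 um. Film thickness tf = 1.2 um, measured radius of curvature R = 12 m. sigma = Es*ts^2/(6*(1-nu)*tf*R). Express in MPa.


Step 1: Compute numerator: Es * ts^2 = 170 * 511^2 = 44390570 (GPa*um^2)
Step 2: Compute denominator (R in um): 6*(1-nu)*tf*R = 6*0.72*1.2*12e6 = 62208000.0 (um^2)
Step 3: sigma (GPa) = 44390570 / 62208000.0 = 7.13583e-01 GPa
Step 4: Convert to MPa (x1000): sigma = 713.6 MPa


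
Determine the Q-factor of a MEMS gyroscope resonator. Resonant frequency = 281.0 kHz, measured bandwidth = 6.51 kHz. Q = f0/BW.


Step 1: Q = f0 / bandwidth
Step 2: Q = 281.0 / 6.51
Q = 43.2


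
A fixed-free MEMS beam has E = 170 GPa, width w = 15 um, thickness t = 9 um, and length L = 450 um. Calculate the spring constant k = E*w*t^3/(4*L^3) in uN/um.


Step 1: Convert E to consistent units (1 GPa = 1000 uN/um^2).
E = 170 GPa = 170000 uN/um^2
Step 2: Compute t^3 = 9^3 = 729
Step 3: Compute L^3 = 450^3 = 91125000
Step 4: k = 170000 * 15 * 729 / (4 * 91125000)
k = 5.1 uN/um


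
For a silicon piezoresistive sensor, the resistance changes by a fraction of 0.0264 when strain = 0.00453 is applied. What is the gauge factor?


Step 1: Identify values.
dR/R = 0.0264, strain = 0.00453
Step 2: GF = (dR/R) / strain = 0.0264 / 0.00453
GF = 5.8


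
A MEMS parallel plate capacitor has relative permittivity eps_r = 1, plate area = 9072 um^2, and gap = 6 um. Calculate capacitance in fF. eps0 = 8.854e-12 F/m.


Step 1: Convert area to m^2: A = 9072e-12 m^2
Step 2: Convert gap to m: d = 6e-6 m
Step 3: C = eps0 * eps_r * A / d
C = 8.854e-12 * 1 * 9072e-12 / 6e-6
Step 4: Convert to fF (multiply by 1e15).
C = 13.39 fF


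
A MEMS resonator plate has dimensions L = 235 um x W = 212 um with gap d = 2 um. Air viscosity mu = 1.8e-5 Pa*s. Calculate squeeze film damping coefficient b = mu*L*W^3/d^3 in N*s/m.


Step 1: Convert to SI.
L = 235e-6 m, W = 212e-6 m, d = 2e-6 m
Step 2: W^3 = (212e-6)^3 = 9.53e-12 m^3
Step 3: d^3 = (2e-6)^3 = 8.00e-18 m^3
Step 4: b = 1.8e-5 * 235e-6 * 9.53e-12 / 8.00e-18
b = 5.04e-03 N*s/m


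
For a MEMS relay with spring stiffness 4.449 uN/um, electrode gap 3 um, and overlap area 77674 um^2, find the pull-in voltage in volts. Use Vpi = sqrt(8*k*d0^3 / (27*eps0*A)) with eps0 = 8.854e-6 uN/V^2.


Step 1: Compute numerator: 8 * k * d0^3 = 8 * 4.449 * 3^3 = 960.984
Step 2: Compute denominator: 27 * eps0 * A = 27 * 8.854e-6 * 77674 = 18.568591
Step 3: Vpi = sqrt(960.984 / 18.568591)
Vpi = 7.19 V


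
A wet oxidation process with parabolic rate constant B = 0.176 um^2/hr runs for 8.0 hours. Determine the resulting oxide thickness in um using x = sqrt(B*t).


Step 1: Compute B*t = 0.176 * 8.0 = 1.408
Step 2: x = sqrt(1.408)
x = 1.187 um


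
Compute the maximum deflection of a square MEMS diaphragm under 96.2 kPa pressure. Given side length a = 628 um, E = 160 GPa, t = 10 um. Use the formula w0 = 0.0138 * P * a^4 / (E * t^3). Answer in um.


Step 1: Convert pressure to compatible units (E is in GPa, so P in GPa).
P = 96.2 kPa = 96.2e-6 GPa
Step 2: Compute numerator: 0.0138 * P * a^4.
a^4 = 628^4 = 155538739456
numerator = 0.0138 * 96.2e-6 * 155538739456 = 2.06487e+05
Step 3: Compute denominator: E * t^3 = 160 * 10^3 = 160000
Step 4: w0 = numerator / denominator = 2.06487e+05 / 160000 = 1.2905 um


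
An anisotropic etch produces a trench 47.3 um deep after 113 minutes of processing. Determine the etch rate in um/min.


Step 1: Etch rate = depth / time
Step 2: rate = 47.3 / 113
rate = 0.419 um/min


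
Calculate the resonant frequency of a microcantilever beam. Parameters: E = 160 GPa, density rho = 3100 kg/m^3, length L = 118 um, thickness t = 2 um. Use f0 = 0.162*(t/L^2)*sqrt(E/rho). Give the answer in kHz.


Step 1: Convert units to SI.
t_SI = 2e-6 m, L_SI = 118e-6 m
Step 2: Calculate sqrt(E/rho).
sqrt(160e9 / 3100) = 7184.21 m/s
Step 3: Compute f0.
f0 = 0.162 * 2e-6 / (118e-6)^2 * 7184.21 = 167170.6 Hz = 167.17 kHz


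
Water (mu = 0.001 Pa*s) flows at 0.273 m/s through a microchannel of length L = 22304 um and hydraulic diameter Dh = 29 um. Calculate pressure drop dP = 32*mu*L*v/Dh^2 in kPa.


Step 1: Convert to SI: L = 22304e-6 m, Dh = 29e-6 m
Step 2: dP = 32 * 0.001 * 22304e-6 * 0.273 / (29e-6)^2
Step 3: dP = 231685.78 Pa
Step 4: Convert to kPa: dP = 231.69 kPa


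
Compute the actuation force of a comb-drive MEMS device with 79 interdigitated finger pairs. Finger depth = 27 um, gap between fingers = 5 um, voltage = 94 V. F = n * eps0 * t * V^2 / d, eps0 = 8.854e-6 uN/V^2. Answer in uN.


Step 1: Parameters: n=79, eps0=8.854e-6 uN/V^2, t=27 um, V=94 V, d=5 um
Step 2: V^2 = 8836
Step 3: F = 79 * 8.854e-6 * 27 * 8836 / 5
F = 33.375 uN


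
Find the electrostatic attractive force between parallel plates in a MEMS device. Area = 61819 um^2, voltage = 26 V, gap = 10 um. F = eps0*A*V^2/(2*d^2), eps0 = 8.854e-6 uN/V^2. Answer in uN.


Step 1: Identify parameters.
eps0 = 8.854e-6 uN/V^2, A = 61819 um^2, V = 26 V, d = 10 um
Step 2: Compute V^2 = 26^2 = 676
Step 3: Compute d^2 = 10^2 = 100
Step 4: F = 0.5 * 8.854e-6 * 61819 * 676 / 100
F = 1.85 uN


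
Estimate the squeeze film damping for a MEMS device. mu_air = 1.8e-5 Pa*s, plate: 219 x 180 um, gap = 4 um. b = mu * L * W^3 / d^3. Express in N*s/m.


Step 1: Convert to SI.
L = 219e-6 m, W = 180e-6 m, d = 4e-6 m
Step 2: W^3 = (180e-6)^3 = 5.83e-12 m^3
Step 3: d^3 = (4e-6)^3 = 6.40e-17 m^3
Step 4: b = 1.8e-5 * 219e-6 * 5.83e-12 / 6.40e-17
b = 3.59e-04 N*s/m


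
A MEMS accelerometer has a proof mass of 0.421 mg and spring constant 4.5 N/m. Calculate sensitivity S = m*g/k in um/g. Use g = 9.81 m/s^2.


Step 1: Convert mass: m = 0.421 mg = 4.21e-07 kg
Step 2: S = m * g / k = 4.21e-07 * 9.81 / 4.5
Step 3: S = 9.18e-07 m/g
Step 4: Convert to um/g: S = 0.918 um/g


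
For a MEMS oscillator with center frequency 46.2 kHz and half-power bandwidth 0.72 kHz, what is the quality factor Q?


Step 1: Q = f0 / bandwidth
Step 2: Q = 46.2 / 0.72
Q = 64.2


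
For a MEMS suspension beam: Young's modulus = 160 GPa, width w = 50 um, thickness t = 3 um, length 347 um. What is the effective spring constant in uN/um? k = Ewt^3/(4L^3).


Step 1: Convert E to consistent units (1 GPa = 1000 uN/um^2).
E = 160 GPa = 160000 uN/um^2
Step 2: Compute t^3 = 3^3 = 27
Step 3: Compute L^3 = 347^3 = 41781923
Step 4: k = 160000 * 50 * 27 / (4 * 41781923)
k = 1.2924 uN/um


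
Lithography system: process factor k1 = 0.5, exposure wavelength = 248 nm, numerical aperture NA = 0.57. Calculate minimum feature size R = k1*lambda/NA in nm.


Step 1: Identify values: k1 = 0.5, lambda = 248 nm, NA = 0.57
Step 2: R = k1 * lambda / NA
R = 0.5 * 248 / 0.57
R = 217.5 nm


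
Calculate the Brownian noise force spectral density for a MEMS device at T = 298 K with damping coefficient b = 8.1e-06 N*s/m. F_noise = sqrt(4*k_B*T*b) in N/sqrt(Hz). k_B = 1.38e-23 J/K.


Step 1: Compute 4 * k_B * T * b
= 4 * 1.38e-23 * 298 * 8.1e-06
= 1.3324e-25 N^2/Hz
Step 2: F_noise = sqrt(1.3324e-25)
F_noise = 3.65e-13 N/sqrt(Hz)


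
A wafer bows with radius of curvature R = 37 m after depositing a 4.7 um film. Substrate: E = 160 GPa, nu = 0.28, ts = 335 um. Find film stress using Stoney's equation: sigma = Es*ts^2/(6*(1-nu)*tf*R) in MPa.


Step 1: Compute numerator: Es * ts^2 = 160 * 335^2 = 17956000 (GPa*um^2)
Step 2: Compute denominator (R in um): 6*(1-nu)*tf*R = 6*0.72*4.7*37e6 = 751248000.0 (um^2)
Step 3: sigma (GPa) = 17956000 / 751248000.0 = 2.3902e-02 GPa
Step 4: Convert to MPa (x1000): sigma = 23.9 MPa


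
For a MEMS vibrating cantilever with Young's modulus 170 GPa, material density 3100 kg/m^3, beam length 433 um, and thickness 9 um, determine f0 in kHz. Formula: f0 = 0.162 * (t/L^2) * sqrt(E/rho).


Step 1: Convert units to SI.
t_SI = 9e-6 m, L_SI = 433e-6 m
Step 2: Calculate sqrt(E/rho).
sqrt(170e9 / 3100) = 7405.32 m/s
Step 3: Compute f0.
f0 = 0.162 * 9e-6 / (433e-6)^2 * 7405.32 = 57587.1 Hz = 57.59 kHz


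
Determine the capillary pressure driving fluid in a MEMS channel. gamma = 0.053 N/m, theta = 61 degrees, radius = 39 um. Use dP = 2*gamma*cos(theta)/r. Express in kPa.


Step 1: cos(61 deg) = 0.4848
Step 2: Convert r to m: r = 39e-6 m
Step 3: dP = 2 * 0.053 * 0.4848 / 39e-6 = 1317.7 Pa
Step 4: Convert Pa to kPa (divide by 1000).
dP = 1.32 kPa


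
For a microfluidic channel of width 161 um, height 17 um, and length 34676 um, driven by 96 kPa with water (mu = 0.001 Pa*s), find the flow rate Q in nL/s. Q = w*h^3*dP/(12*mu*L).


Step 1: Convert all dimensions to SI (meters).
w = 161e-6 m, h = 17e-6 m, L = 34676e-6 m, dP = 96e3 Pa
Step 2: Q = w * h^3 * dP / (12 * mu * L)
Q = 161e-6 * (17e-6)^3 * 96e3 / (12 * 0.001 * 34676e-6) = 1.8248771e-10 m^3/s
Step 3: Convert Q from m^3/s to nL/s (1 m^3 = 1e12 nL, so multiply by 1e12).
Q = 182.488 nL/s


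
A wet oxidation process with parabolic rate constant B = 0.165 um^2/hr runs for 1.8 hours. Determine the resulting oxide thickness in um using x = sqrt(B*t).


Step 1: Compute B*t = 0.165 * 1.8 = 0.297
Step 2: x = sqrt(0.297)
x = 0.545 um


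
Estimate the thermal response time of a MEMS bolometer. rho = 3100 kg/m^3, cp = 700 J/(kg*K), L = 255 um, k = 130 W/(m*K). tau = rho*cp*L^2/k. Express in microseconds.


Step 1: Convert L to m: L = 255e-6 m
Step 2: L^2 = (255e-6)^2 = 6.5025e-08 m^2
Step 3: tau = 3100 * 700 * 6.5025e-08 / 130 = 1.08541731e-03 s
Step 4: Convert to microseconds (multiply by 1e6).
tau = 1085.417 us


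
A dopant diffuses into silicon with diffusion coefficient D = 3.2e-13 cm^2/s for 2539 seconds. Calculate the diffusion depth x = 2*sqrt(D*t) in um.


Step 1: Compute D*t = 3.2e-13 * 2539 = 8.1248e-10 cm^2
Step 2: sqrt(D*t) = 2.85e-05 cm
Step 3: x = 2 * 2.85e-05 cm = 5.7e-05 cm
Step 4: Convert to um (1 cm = 1e4 um): x = 0.57 um


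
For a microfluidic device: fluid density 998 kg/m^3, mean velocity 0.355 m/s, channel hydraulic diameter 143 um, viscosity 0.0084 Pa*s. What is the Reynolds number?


Step 1: Convert Dh to meters: Dh = 143e-6 m
Step 2: Re = rho * v * Dh / mu
Re = 998 * 0.355 * 143e-6 / 0.0084
Re = 6.031


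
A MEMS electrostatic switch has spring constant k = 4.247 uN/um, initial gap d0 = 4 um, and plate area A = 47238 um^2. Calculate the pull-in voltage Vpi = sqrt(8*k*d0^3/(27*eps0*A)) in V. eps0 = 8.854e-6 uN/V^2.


Step 1: Compute numerator: 8 * k * d0^3 = 8 * 4.247 * 4^3 = 2174.464
Step 2: Compute denominator: 27 * eps0 * A = 27 * 8.854e-6 * 47238 = 11.292622
Step 3: Vpi = sqrt(2174.464 / 11.292622)
Vpi = 13.88 V


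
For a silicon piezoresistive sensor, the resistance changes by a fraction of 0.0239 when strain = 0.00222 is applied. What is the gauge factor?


Step 1: Identify values.
dR/R = 0.0239, strain = 0.00222
Step 2: GF = (dR/R) / strain = 0.0239 / 0.00222
GF = 10.8


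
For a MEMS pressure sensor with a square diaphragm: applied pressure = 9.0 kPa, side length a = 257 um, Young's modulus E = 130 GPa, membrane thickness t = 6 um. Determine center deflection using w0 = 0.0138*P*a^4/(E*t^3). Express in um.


Step 1: Convert pressure to compatible units (E is in GPa, so P in GPa).
P = 9.0 kPa = 9.0e-6 GPa
Step 2: Compute numerator: 0.0138 * P * a^4.
a^4 = 257^4 = 4362470401
numerator = 0.0138 * 9.0e-6 * 4362470401 = 5.4182e+02
Step 3: Compute denominator: E * t^3 = 130 * 6^3 = 28080
Step 4: w0 = numerator / denominator = 5.4182e+02 / 28080 = 0.0193 um


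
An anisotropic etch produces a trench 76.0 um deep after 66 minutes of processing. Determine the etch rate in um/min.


Step 1: Etch rate = depth / time
Step 2: rate = 76.0 / 66
rate = 1.152 um/min


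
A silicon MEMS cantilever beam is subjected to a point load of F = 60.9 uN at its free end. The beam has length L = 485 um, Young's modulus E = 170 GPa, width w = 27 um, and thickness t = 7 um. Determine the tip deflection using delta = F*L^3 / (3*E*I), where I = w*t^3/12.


Step 1: Calculate the second moment of area.
I = w * t^3 / 12 = 27 * 7^3 / 12 = 771.75 um^4
Step 2: Convert E to consistent units (1 GPa = 1000 uN/um^2).
E = 170 GPa = 170000 uN/um^2
Step 3: Calculate tip deflection.
delta = F * L^3 / (3 * E * I)
delta = 60.9 * 485^3 / (3 * 170000 * 771.75)
delta = 17.6521 um


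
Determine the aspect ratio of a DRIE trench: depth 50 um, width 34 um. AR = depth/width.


Step 1: AR = depth / width
Step 2: AR = 50 / 34
AR = 1.5


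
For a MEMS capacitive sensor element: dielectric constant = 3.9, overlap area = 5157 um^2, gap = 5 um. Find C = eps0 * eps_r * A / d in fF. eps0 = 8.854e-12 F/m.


Step 1: Convert area to m^2: A = 5157e-12 m^2
Step 2: Convert gap to m: d = 5e-6 m
Step 3: C = eps0 * eps_r * A / d
C = 8.854e-12 * 3.9 * 5157e-12 / 5e-6
Step 4: Convert to fF (multiply by 1e15).
C = 35.61 fF


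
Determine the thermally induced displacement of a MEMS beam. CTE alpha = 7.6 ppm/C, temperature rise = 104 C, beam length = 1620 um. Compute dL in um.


Step 1: Convert CTE: alpha = 7.6 ppm/C = 7.6e-6 /C
Step 2: dL = 7.6e-6 * 104 * 1620
dL = 1.2804 um


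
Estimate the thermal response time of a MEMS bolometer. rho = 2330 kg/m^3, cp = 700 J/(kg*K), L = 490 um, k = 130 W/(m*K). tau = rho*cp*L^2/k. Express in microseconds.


Step 1: Convert L to m: L = 490e-6 m
Step 2: L^2 = (490e-6)^2 = 2.401e-07 m^2
Step 3: tau = 2330 * 700 * 2.401e-07 / 130 = 3.01233154e-03 s
Step 4: Convert to microseconds (multiply by 1e6).
tau = 3012.332 us


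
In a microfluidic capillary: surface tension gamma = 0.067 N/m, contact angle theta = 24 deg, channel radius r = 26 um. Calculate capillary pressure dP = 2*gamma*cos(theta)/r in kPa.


Step 1: cos(24 deg) = 0.9135
Step 2: Convert r to m: r = 26e-6 m
Step 3: dP = 2 * 0.067 * 0.9135 / 26e-6 = 4708.0 Pa
Step 4: Convert Pa to kPa (divide by 1000).
dP = 4.71 kPa


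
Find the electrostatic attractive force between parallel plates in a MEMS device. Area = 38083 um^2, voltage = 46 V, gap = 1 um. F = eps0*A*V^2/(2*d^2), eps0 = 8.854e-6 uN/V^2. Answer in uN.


Step 1: Identify parameters.
eps0 = 8.854e-6 uN/V^2, A = 38083 um^2, V = 46 V, d = 1 um
Step 2: Compute V^2 = 46^2 = 2116
Step 3: Compute d^2 = 1^2 = 1
Step 4: F = 0.5 * 8.854e-6 * 38083 * 2116 / 1
F = 356.744 uN


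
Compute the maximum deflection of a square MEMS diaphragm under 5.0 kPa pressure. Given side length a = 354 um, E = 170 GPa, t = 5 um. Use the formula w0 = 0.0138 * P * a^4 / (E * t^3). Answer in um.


Step 1: Convert pressure to compatible units (E is in GPa, so P in GPa).
P = 5.0 kPa = 5.0e-6 GPa
Step 2: Compute numerator: 0.0138 * P * a^4.
a^4 = 354^4 = 15704099856
numerator = 0.0138 * 5.0e-6 * 15704099856 = 1.084e+03
Step 3: Compute denominator: E * t^3 = 170 * 5^3 = 21250
Step 4: w0 = numerator / denominator = 1.084e+03 / 21250 = 0.051 um


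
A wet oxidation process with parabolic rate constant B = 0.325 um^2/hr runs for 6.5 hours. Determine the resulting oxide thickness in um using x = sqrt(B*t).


Step 1: Compute B*t = 0.325 * 6.5 = 2.1125
Step 2: x = sqrt(2.1125)
x = 1.453 um


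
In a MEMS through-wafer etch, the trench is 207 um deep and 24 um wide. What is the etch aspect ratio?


Step 1: AR = depth / width
Step 2: AR = 207 / 24
AR = 8.6


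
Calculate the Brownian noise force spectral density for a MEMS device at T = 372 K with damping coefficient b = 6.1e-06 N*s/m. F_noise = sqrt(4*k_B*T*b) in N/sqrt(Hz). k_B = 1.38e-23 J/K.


Step 1: Compute 4 * k_B * T * b
= 4 * 1.38e-23 * 372 * 6.1e-06
= 1.2526e-25 N^2/Hz
Step 2: F_noise = sqrt(1.2526e-25)
F_noise = 3.54e-13 N/sqrt(Hz)


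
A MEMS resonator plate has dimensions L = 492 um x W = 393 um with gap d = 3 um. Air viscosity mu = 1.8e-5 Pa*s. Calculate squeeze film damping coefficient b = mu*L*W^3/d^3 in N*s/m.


Step 1: Convert to SI.
L = 492e-6 m, W = 393e-6 m, d = 3e-6 m
Step 2: W^3 = (393e-6)^3 = 6.07e-11 m^3
Step 3: d^3 = (3e-6)^3 = 2.70e-17 m^3
Step 4: b = 1.8e-5 * 492e-6 * 6.07e-11 / 2.70e-17
b = 1.99e-02 N*s/m


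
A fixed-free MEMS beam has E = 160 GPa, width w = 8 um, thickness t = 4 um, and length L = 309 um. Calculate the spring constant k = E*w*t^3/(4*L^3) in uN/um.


Step 1: Convert E to consistent units (1 GPa = 1000 uN/um^2).
E = 160 GPa = 160000 uN/um^2
Step 2: Compute t^3 = 4^3 = 64
Step 3: Compute L^3 = 309^3 = 29503629
Step 4: k = 160000 * 8 * 64 / (4 * 29503629)
k = 0.6942 uN/um


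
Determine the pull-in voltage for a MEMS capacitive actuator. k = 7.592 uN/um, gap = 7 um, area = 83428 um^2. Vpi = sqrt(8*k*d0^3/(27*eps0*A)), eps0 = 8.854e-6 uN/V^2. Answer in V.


Step 1: Compute numerator: 8 * k * d0^3 = 8 * 7.592 * 7^3 = 20832.448
Step 2: Compute denominator: 27 * eps0 * A = 27 * 8.854e-6 * 83428 = 19.944131
Step 3: Vpi = sqrt(20832.448 / 19.944131)
Vpi = 32.32 V


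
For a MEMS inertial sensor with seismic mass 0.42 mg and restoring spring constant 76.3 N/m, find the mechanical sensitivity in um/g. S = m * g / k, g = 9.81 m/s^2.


Step 1: Convert mass: m = 0.42 mg = 4.20e-07 kg
Step 2: S = m * g / k = 4.20e-07 * 9.81 / 76.3
Step 3: S = 5.40e-08 m/g
Step 4: Convert to um/g: S = 0.054 um/g


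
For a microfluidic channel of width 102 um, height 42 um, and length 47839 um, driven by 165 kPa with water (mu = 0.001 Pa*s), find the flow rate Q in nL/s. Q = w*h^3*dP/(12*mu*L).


Step 1: Convert all dimensions to SI (meters).
w = 102e-6 m, h = 42e-6 m, L = 47839e-6 m, dP = 165e3 Pa
Step 2: Q = w * h^3 * dP / (12 * mu * L)
Q = 102e-6 * (42e-6)^3 * 165e3 / (12 * 0.001 * 47839e-6) = 2.17204415e-09 m^3/s
Step 3: Convert Q from m^3/s to nL/s (1 m^3 = 1e12 nL, so multiply by 1e12).
Q = 2172.044 nL/s


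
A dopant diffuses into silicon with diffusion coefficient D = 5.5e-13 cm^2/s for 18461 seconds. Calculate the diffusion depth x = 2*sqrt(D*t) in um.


Step 1: Compute D*t = 5.5e-13 * 18461 = 1.015355e-08 cm^2
Step 2: sqrt(D*t) = 1.00765e-04 cm
Step 3: x = 2 * 1.00765e-04 cm = 2.0153e-04 cm
Step 4: Convert to um (1 cm = 1e4 um): x = 2.015 um


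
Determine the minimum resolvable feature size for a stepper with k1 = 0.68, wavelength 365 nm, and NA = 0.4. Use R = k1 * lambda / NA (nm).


Step 1: Identify values: k1 = 0.68, lambda = 365 nm, NA = 0.4
Step 2: R = k1 * lambda / NA
R = 0.68 * 365 / 0.4
R = 620.5 nm
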